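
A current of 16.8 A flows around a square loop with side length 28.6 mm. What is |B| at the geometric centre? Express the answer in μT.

B ≈ 665 μT

Each side is a finite straight segment at perpendicular distance d = a/(2 tan(π/4)) = 0.0143 m from the centre, with end-angles ±π/4.
One side contributes B₁ = (μ₀I/4πd)·2 sin(π/4) = 1.66×10⁻⁴ T.
All 4 sides add in the same direction: B = 4 × 1.66×10⁻⁴ = 6.65×10⁻⁴ T.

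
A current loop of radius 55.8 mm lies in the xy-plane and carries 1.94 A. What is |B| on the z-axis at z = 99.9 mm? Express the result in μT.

On the axis of a circular loop, B = μ₀IR² / [2(R²+z²)^(3/2)].
R² + z² = (0.0558)² + (0.0999)² = 0.01309 m², and (R²+z²)^(3/2) = 1.50×10⁻³ m³.
B = (4π×10⁻⁷ × 1.94 × 0.003114) / (2 × 1.50×10⁻³) = 2.53×10⁻⁶ T.

B ≈ 2.53 μT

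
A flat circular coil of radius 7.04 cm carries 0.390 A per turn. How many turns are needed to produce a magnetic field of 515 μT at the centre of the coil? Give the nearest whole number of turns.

For an N-turn coil, B = Nμ₀I/(2R). A single turn gives B₁ = 3.48×10⁻⁶ T with R = 0.0704 m.
N = B/B₁ = 5.15×10⁻⁴ / 3.48×10⁻⁶ = 147.96.

N = 148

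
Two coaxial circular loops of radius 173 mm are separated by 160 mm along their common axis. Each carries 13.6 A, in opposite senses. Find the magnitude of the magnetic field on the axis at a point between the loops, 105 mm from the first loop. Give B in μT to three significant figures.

B ≈ 11.9 μT

Each loop contributes B = μ₀IR²/[2(R²+z²)^(3/2)] on the axis, with z measured from that loop.
Loop 1 (z = 0.105 m): B₁ = 3.09×10⁻⁵ T. Loop 2 (z = 0.055 m): B₂ = 4.28×10⁻⁵ T.
The fields oppose: B = |B₁ − B₂| = 1.19×10⁻⁵ T.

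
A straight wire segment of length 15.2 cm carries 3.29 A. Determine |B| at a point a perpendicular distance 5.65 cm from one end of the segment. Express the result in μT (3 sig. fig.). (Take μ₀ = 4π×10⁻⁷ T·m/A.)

For a finite straight segment, B = (μ₀I/4πd)(sinθ₁ + sinθ₂), where θ₁, θ₂ are the angles from the perpendicular to each end.
The perpendicular foot is at one end, so the two end-offsets along the wire are 0 and L = 0.152 m.
sinθ₁ = 0/√(0²+0.0565²) = 0.0000; sinθ₂ = 0.152/√(0.152²+0.0565²) = 0.9373.
B = (4π×10⁻⁷ × 3.29) / (4π × 0.0565) × (0.0000 + 0.9373) = 5.46×10⁻⁶ T.

B ≈ 5.46 μT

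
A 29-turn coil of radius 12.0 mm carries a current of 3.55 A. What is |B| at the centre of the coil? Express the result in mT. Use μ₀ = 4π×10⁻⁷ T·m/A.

For an N-turn flat coil, B = Nμ₀I/(2R) with R = 0.012 m.
B = 29 × 1.86×10⁻⁴ T = 5.39×10⁻³ T.

B ≈ 5.39 mT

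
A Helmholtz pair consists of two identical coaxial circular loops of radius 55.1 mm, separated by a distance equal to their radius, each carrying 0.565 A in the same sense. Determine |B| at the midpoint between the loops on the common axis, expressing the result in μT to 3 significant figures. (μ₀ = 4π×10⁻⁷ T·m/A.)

B ≈ 9.22 μT

Each loop contributes B = μ₀IR²/[2(R²+z²)^(3/2)] on the axis, with z measured from that loop.
Loop 1 (z = 0.02755 m): B₁ = 4.61×10⁻⁶ T. Loop 2 (z = 0.02755 m): B₂ = 4.61×10⁻⁶ T.
The fields add: B = B₁ + B₂ = 9.22×10⁻⁶ T.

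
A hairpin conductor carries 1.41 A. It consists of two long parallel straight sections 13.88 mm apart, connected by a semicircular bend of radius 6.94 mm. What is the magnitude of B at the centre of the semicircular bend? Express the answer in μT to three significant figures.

B ≈ 104 μT

The semicircular arc contributes B_arc = μ₀I·π/(4πR) = μ₀I/(4R) = 6.38×10⁻⁵ T.
Each semi-infinite lead is at perpendicular distance R = 0.00694 m from the centre, with the perpendicular foot at its near end, so it contributes μ₀I/(4πR); both point the same way, together 4.06×10⁻⁵ T.
Arc and leads all point the same direction: B = 6.38×10⁻⁵ + 4.06×10⁻⁵ = 1.04×10⁻⁴ T.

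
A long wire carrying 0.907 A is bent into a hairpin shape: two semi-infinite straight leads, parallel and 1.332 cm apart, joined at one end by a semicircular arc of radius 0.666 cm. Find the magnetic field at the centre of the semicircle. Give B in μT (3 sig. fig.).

The semicircular arc contributes B_arc = μ₀I·π/(4πR) = μ₀I/(4R) = 4.28×10⁻⁵ T.
Each semi-infinite lead is at perpendicular distance R = 0.00666 m from the centre, with the perpendicular foot at its near end, so it contributes μ₀I/(4πR); both point the same way, together 2.72×10⁻⁵ T.
Arc and leads all point the same direction: B = 4.28×10⁻⁵ + 2.72×10⁻⁵ = 7.00×10⁻⁵ T.

B ≈ 70.0 μT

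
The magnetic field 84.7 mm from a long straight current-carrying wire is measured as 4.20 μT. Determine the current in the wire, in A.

For a long straight wire B = μ₀I/(2πd), so I = 2πdB/μ₀.
I = 2π × 0.0847 × 4.20×10⁻⁶ / (4π×10⁻⁷) = 1.78 A.

I ≈ 1.78 A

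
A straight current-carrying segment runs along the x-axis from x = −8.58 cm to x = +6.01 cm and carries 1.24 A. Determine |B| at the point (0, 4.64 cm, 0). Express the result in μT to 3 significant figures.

B ≈ 4.47 μT

For a finite straight segment, B = (μ₀I/4πd)(sinθ₁ + sinθ₂), where θ₁, θ₂ are the angles from the perpendicular to each end.
The perpendicular distance is d = 0.0464 m; the end-offsets along the wire are a = 0.0858 m and b = 0.0601 m.
sinθ₁ = 0.0858/√(0.0858²+0.0464²) = 0.8796; sinθ₂ = 0.0601/√(0.0601²+0.0464²) = 0.7915.
B = (4π×10⁻⁷ × 1.24) / (4π × 0.0464) × (0.8796 + 0.7915) = 4.47×10⁻⁶ T.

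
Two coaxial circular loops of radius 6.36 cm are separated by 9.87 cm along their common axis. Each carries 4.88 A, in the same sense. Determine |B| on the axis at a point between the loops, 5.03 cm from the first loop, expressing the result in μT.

Each loop contributes B = μ₀IR²/[2(R²+z²)^(3/2)] on the axis, with z measured from that loop.
Loop 1 (z = 0.0503 m): B₁ = 2.33×10⁻⁵ T. Loop 2 (z = 0.0484 m): B₂ = 2.43×10⁻⁵ T.
The fields add: B = B₁ + B₂ = 4.76×10⁻⁵ T.

B ≈ 47.6 μT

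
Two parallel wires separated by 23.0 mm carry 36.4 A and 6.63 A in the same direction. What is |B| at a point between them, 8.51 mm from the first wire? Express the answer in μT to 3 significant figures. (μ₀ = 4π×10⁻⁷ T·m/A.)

Each long wire gives B = μ₀I/(2πd). Distances are d₁ = 0.00851 m and d₂ = 0.01449 m.
B₁ = 8.55×10⁻⁴ T, B₂ = 9.15×10⁻⁵ T.
Between parallel currents the two contributions point in opposite directions, so they subtract. B = |B₁ − B₂| = |8.55×10⁻⁴ − 9.15×10⁻⁵| = 7.64×10⁻⁴ T.

B ≈ 764 μT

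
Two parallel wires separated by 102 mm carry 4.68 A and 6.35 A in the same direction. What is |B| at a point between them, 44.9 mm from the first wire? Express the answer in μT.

B ≈ 1.40 μT

Each long wire gives B = μ₀I/(2πd). Distances are d₁ = 0.0449 m and d₂ = 0.0571 m.
B₁ = 2.08×10⁻⁵ T, B₂ = 2.22×10⁻⁵ T.
Between parallel currents the two contributions point in opposite directions, so they subtract. B = |B₁ − B₂| = |2.08×10⁻⁵ − 2.22×10⁻⁵| = 1.40×10⁻⁶ T.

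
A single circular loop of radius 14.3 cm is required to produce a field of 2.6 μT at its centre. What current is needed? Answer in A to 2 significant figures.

I ≈ 0.59 A

At the centre of a circular loop B = μ₀I/(2R), so I = 2RB/μ₀.
With R = 0.143 m, I = 2 × 0.143 × 2.60×10⁻⁶ / (4π×10⁻⁷) = 0.592 A.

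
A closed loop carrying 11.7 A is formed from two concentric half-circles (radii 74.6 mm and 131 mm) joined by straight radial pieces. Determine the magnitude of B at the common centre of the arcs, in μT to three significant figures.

The radial connectors point toward the centre, so dl × r̂ = 0 and they contribute nothing.
Each semicircle gives μ₀I/(4R): inner arc 4.93×10⁻⁵ T, outer arc 2.81×10⁻⁵ T.
The two arcs carry current in opposite angular senses, so their fields oppose: B = |4.93×10⁻⁵ − 2.81×10⁻⁵| = 2.12×10⁻⁵ T.

B ≈ 21.2 μT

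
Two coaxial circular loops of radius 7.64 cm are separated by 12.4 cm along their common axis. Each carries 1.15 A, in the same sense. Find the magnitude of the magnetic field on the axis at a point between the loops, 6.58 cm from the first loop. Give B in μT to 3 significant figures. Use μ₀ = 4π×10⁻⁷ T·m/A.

B ≈ 8.88 μT

Each loop contributes B = μ₀IR²/[2(R²+z²)^(3/2)] on the axis, with z measured from that loop.
Loop 1 (z = 0.0658 m): B₁ = 4.11×10⁻⁶ T. Loop 2 (z = 0.0582 m): B₂ = 4.76×10⁻⁶ T.
The fields add: B = B₁ + B₂ = 8.88×10⁻⁶ T.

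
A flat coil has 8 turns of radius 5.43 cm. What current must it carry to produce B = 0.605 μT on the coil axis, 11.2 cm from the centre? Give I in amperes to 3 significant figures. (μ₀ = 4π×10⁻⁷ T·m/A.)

For an N-turn coil, B = Nμ₀IR²/[2(R²+z²)^(3/2)] with R = 0.0543 m, z = 0.112 m, so I = 2B(R²+z²)^(3/2)/(Nμ₀R²) = 2 × 6.05×10⁻⁷ × 1.93×10⁻³ / (8 × 4π×10⁻⁷ × 0.002948) = 7.87×10⁻² A.

I ≈ 0.0787 A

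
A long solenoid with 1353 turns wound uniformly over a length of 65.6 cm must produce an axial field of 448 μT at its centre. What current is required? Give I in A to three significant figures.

Inside a long solenoid B = μ₀nI with n = 2063 m⁻¹, so I = B/(μ₀n).
I = 4.48×10⁻⁴ / (4π×10⁻⁷ × 2063) = 0.173 A.

I ≈ 0.173 A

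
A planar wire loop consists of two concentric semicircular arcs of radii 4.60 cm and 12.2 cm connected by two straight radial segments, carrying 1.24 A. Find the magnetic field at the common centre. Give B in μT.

The radial connectors point toward the centre, so dl × r̂ = 0 and they contribute nothing.
Each semicircle gives μ₀I/(4R): inner arc 8.47×10⁻⁶ T, outer arc 3.19×10⁻⁶ T.
The two arcs carry current in opposite angular senses, so their fields oppose: B = |8.47×10⁻⁶ − 3.19×10⁻⁶| = 5.28×10⁻⁶ T.

B ≈ 5.28 μT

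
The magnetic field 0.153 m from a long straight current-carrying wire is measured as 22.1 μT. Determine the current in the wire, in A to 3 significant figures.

For a long straight wire B = μ₀I/(2πd), so I = 2πdB/μ₀.
I = 2π × 0.153 × 2.21×10⁻⁵ / (4π×10⁻⁷) = 16.9 A.

I ≈ 16.9 A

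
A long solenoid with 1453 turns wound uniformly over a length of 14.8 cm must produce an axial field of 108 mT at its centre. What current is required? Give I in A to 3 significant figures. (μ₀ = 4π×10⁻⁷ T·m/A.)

Inside a long solenoid B = μ₀nI with n = 9818 m⁻¹, so I = B/(μ₀n).
I = 0.108 / (4π×10⁻⁷ × 9818) = 8.75 A.

I ≈ 8.75 A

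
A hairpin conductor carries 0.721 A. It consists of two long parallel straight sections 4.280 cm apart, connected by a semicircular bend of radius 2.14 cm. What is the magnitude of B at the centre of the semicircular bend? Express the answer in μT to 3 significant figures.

The semicircular arc contributes B_arc = μ₀I·π/(4πR) = μ₀I/(4R) = 1.06×10⁻⁵ T.
Each semi-infinite lead is at perpendicular distance R = 0.0214 m from the centre, with the perpendicular foot at its near end, so it contributes μ₀I/(4πR); both point the same way, together 6.74×10⁻⁶ T.
Arc and leads all point the same direction: B = 1.06×10⁻⁵ + 6.74×10⁻⁶ = 1.73×10⁻⁵ T.

B ≈ 17.3 μT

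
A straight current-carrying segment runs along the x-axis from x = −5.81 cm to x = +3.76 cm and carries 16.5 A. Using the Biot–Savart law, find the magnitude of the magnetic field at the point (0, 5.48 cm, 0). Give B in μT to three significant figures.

B ≈ 38.9 μT

For a finite straight segment, B = (μ₀I/4πd)(sinθ₁ + sinθ₂), where θ₁, θ₂ are the angles from the perpendicular to each end.
The perpendicular distance is d = 0.0548 m; the end-offsets along the wire are a = 0.0581 m and b = 0.0376 m.
sinθ₁ = 0.0581/√(0.0581²+0.0548²) = 0.7275; sinθ₂ = 0.0376/√(0.0376²+0.0548²) = 0.5658.
B = (4π×10⁻⁷ × 16.5) / (4π × 0.0548) × (0.7275 + 0.5658) = 3.89×10⁻⁵ T.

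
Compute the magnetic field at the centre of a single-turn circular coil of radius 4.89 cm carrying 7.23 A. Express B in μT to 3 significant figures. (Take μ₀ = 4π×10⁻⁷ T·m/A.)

At the centre of a circular loop the Biot–Savart law gives B = μ₀I/(2R).
B = (4π×10⁻⁷ × 7.23) / (2 × 0.0489) = 9.29×10⁻⁵ T.

B ≈ 92.9 μT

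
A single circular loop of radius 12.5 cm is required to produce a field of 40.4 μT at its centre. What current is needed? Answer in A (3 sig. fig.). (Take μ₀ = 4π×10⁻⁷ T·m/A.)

I ≈ 8.04 A

At the centre of a circular loop B = μ₀I/(2R), so I = 2RB/μ₀.
With R = 0.125 m, I = 2 × 0.125 × 4.04×10⁻⁵ / (4π×10⁻⁷) = 8.04 A.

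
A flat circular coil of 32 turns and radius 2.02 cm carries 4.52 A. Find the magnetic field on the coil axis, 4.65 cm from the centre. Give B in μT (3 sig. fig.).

For an N-turn flat coil, B = Nμ₀IR²/[2(R²+z²)^(3/2)] with R = 0.0202 m, z = 0.0465 m.
B = 32 × 8.89×10⁻⁶ T = 2.85×10⁻⁴ T.

B ≈ 285 μT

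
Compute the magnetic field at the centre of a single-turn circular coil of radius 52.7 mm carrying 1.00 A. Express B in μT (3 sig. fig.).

At the centre of a circular loop the Biot–Savart law gives B = μ₀I/(2R).
B = (4π×10⁻⁷ × 1.00) / (2 × 0.0527) = 1.19×10⁻⁵ T.

B ≈ 11.9 μT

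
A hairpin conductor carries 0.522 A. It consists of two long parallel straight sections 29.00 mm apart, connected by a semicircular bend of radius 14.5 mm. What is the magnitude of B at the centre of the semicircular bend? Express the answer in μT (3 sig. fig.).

B ≈ 18.5 μT

The semicircular arc contributes B_arc = μ₀I·π/(4πR) = μ₀I/(4R) = 1.13×10⁻⁵ T.
Each semi-infinite lead is at perpendicular distance R = 0.0145 m from the centre, with the perpendicular foot at its near end, so it contributes μ₀I/(4πR); both point the same way, together 7.20×10⁻⁶ T.
Arc and leads all point the same direction: B = 1.13×10⁻⁵ + 7.20×10⁻⁶ = 1.85×10⁻⁵ T.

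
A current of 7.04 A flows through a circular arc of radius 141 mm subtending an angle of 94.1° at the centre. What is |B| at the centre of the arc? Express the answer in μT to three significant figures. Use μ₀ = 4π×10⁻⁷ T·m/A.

The Biot–Savart field of a circular arc at its centre is B = μ₀Iφ/(4πR), with φ = 1.642 rad.
B = (4π×10⁻⁷ × 7.04 × 1.642) / (4π × 0.141) = 8.20×10⁻⁶ T.

B ≈ 8.20 μT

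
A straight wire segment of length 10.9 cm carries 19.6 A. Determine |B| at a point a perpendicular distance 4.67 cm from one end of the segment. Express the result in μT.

B ≈ 38.6 μT

For a finite straight segment, B = (μ₀I/4πd)(sinθ₁ + sinθ₂), where θ₁, θ₂ are the angles from the perpendicular to each end.
The perpendicular foot is at one end, so the two end-offsets along the wire are 0 and L = 0.109 m.
sinθ₁ = 0/√(0²+0.0467²) = 0.0000; sinθ₂ = 0.109/√(0.109²+0.0467²) = 0.9192.
B = (4π×10⁻⁷ × 19.6) / (4π × 0.0467) × (0.0000 + 0.9192) = 3.86×10⁻⁵ T.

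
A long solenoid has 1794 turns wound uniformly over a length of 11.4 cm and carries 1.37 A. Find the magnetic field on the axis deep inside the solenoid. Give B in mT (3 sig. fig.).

B ≈ 27.1 mT

Inside a long solenoid, B = μ₀nI with n = 1.574×10⁴ turns/m.
B = 4π×10⁻⁷ × 1.574×10⁴ × 1.37 = 2.71×10⁻² T.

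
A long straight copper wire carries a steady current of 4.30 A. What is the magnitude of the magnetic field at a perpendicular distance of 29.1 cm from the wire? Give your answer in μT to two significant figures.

B ≈ 3.0 μT

For an infinitely long straight wire, B = μ₀I/(2πd).
B = (4π×10⁻⁷ × 4.30) / (2π × 0.291) = 2.96×10⁻⁶ T.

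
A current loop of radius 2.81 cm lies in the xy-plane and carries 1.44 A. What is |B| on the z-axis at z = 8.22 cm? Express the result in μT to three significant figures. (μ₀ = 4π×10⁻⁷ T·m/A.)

B ≈ 1.09 μT

On the axis of a circular loop, B = μ₀IR² / [2(R²+z²)^(3/2)].
R² + z² = (0.0281)² + (0.0822)² = 0.007546 m², and (R²+z²)^(3/2) = 6.56×10⁻⁴ m³.
B = (4π×10⁻⁷ × 1.44 × 0.0007896) / (2 × 6.56×10⁻⁴) = 1.09×10⁻⁶ T.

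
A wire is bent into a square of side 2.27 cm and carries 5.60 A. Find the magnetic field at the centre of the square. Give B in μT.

Each side is a finite straight segment at perpendicular distance d = a/(2 tan(π/4)) = 0.01135 m from the centre, with end-angles ±π/4.
One side contributes B₁ = (μ₀I/4πd)·2 sin(π/4) = 6.98×10⁻⁵ T.
All 4 sides add in the same direction: B = 4 × 6.98×10⁻⁵ = 2.79×10⁻⁴ T.

B ≈ 279 μT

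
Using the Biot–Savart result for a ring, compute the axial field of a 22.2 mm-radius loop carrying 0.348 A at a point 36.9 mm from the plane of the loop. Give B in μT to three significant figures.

B ≈ 1.35 μT

On the axis of a circular loop, B = μ₀IR² / [2(R²+z²)^(3/2)].
R² + z² = (0.0222)² + (0.0369)² = 0.001854 m², and (R²+z²)^(3/2) = 7.99×10⁻⁵ m³.
B = (4π×10⁻⁷ × 0.348 × 0.0004928) / (2 × 7.99×10⁻⁵) = 1.35×10⁻⁶ T.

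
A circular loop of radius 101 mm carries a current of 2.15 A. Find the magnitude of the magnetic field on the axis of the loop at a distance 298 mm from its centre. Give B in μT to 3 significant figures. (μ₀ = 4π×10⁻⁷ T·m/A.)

On the axis of a circular loop, B = μ₀IR² / [2(R²+z²)^(3/2)].
R² + z² = (0.101)² + (0.298)² = 0.099 m², and (R²+z²)^(3/2) = 3.12×10⁻² m³.
B = (4π×10⁻⁷ × 2.15 × 0.0102) / (2 × 3.12×10⁻²) = 4.42×10⁻⁷ T.

B ≈ 0.442 μT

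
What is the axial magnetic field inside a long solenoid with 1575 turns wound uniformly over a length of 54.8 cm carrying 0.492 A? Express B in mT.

Inside a long solenoid, B = μ₀nI with n = 2874 turns/m.
B = 4π×10⁻⁷ × 2874 × 0.492 = 1.78×10⁻³ T.

B ≈ 1.78 mT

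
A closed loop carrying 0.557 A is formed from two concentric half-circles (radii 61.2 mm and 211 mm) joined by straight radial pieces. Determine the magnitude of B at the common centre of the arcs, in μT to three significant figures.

B ≈ 2.03 μT

The radial connectors point toward the centre, so dl × r̂ = 0 and they contribute nothing.
Each semicircle gives μ₀I/(4R): inner arc 2.86×10⁻⁶ T, outer arc 8.29×10⁻⁷ T.
The two arcs carry current in opposite angular senses, so their fields oppose: B = |2.86×10⁻⁶ − 8.29×10⁻⁷| = 2.03×10⁻⁶ T.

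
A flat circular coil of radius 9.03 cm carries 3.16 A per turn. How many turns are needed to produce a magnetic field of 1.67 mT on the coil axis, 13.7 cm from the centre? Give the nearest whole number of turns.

N = 456

For an N-turn coil, B = Nμ₀IR²/[2(R²+z²)^(3/2)]. A single turn gives B₁ = 3.66×10⁻⁶ T with R = 0.0903 m, z = 0.137 m.
N = B/B₁ = 1.67×10⁻³ / 3.66×10⁻⁶ = 455.68.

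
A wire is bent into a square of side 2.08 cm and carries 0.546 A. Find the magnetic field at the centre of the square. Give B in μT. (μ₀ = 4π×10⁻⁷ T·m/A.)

Each side is a finite straight segment at perpendicular distance d = a/(2 tan(π/4)) = 0.0104 m from the centre, with end-angles ±π/4.
One side contributes B₁ = (μ₀I/4πd)·2 sin(π/4) = 7.42×10⁻⁶ T.
All 4 sides add in the same direction: B = 4 × 7.42×10⁻⁶ = 2.97×10⁻⁵ T.

B ≈ 29.7 μT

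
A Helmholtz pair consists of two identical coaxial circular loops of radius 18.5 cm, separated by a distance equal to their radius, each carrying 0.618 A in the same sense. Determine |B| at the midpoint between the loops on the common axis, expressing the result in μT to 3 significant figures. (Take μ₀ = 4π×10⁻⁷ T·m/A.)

B ≈ 3.00 μT

Each loop contributes B = μ₀IR²/[2(R²+z²)^(3/2)] on the axis, with z measured from that loop.
Loop 1 (z = 0.0925 m): B₁ = 1.50×10⁻⁶ T. Loop 2 (z = 0.0925 m): B₂ = 1.50×10⁻⁶ T.
The fields add: B = B₁ + B₂ = 3.00×10⁻⁶ T.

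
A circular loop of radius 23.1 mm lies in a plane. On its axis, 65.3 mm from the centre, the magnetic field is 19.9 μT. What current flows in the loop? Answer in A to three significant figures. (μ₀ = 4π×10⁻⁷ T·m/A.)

On the axis of a loop, B = μ₀IR²/[2(R²+z²)^(3/2)], so I = 2B(R²+z²)^(3/2)/(μ₀R²).
R² + z² = 0.0005336 + 0.004264 = 0.004798 m²; raised to 3/2 gives 3.32×10⁻⁴ m³.
I = 2 × 1.99×10⁻⁵ × 3.32×10⁻⁴ / (1.26×10⁻⁶ × 0.0005336) = 19.7 A.

I ≈ 19.7 A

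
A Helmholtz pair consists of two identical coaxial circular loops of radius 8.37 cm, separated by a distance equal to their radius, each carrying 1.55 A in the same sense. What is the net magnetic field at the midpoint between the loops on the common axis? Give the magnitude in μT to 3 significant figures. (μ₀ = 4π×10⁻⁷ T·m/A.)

Each loop contributes B = μ₀IR²/[2(R²+z²)^(3/2)] on the axis, with z measured from that loop.
Loop 1 (z = 0.04185 m): B₁ = 8.33×10⁻⁶ T. Loop 2 (z = 0.04185 m): B₂ = 8.33×10⁻⁶ T.
The fields add: B = B₁ + B₂ = 1.67×10⁻⁵ T.

B ≈ 16.7 μT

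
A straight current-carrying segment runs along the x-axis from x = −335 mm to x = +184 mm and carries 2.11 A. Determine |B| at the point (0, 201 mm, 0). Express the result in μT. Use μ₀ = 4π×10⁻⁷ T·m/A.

B ≈ 1.61 μT

For a finite straight segment, B = (μ₀I/4πd)(sinθ₁ + sinθ₂), where θ₁, θ₂ are the angles from the perpendicular to each end.
The perpendicular distance is d = 0.201 m; the end-offsets along the wire are a = 0.335 m and b = 0.184 m.
sinθ₁ = 0.335/√(0.335²+0.201²) = 0.8575; sinθ₂ = 0.184/√(0.184²+0.201²) = 0.6752.
B = (4π×10⁻⁷ × 2.11) / (4π × 0.201) × (0.8575 + 0.6752) = 1.61×10⁻⁶ T.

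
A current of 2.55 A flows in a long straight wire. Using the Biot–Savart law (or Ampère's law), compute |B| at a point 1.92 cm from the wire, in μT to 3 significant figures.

For an infinitely long straight wire, B = μ₀I/(2πd).
B = (4π×10⁻⁷ × 2.55) / (2π × 0.0192) = 2.66×10⁻⁵ T.

B ≈ 26.6 μT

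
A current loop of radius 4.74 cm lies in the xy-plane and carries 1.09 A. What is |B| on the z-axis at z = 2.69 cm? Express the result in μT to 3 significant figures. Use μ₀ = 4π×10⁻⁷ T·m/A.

B ≈ 9.50 μT

On the axis of a circular loop, B = μ₀IR² / [2(R²+z²)^(3/2)].
R² + z² = (0.0474)² + (0.0269)² = 0.00297 m², and (R²+z²)^(3/2) = 1.62×10⁻⁴ m³.
B = (4π×10⁻⁷ × 1.09 × 0.002247) / (2 × 1.62×10⁻⁴) = 9.50×10⁻⁶ T.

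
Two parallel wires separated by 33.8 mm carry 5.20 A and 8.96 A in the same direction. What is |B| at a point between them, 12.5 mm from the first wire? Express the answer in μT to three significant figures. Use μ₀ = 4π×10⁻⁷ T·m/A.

B ≈ 0.931 μT

Each long wire gives B = μ₀I/(2πd). Distances are d₁ = 0.0125 m and d₂ = 0.0213 m.
B₁ = 8.32×10⁻⁵ T, B₂ = 8.41×10⁻⁵ T.
Between parallel currents the two contributions point in opposite directions, so they subtract. B = |B₁ − B₂| = |8.32×10⁻⁵ − 8.41×10⁻⁵| = 9.31×10⁻⁷ T.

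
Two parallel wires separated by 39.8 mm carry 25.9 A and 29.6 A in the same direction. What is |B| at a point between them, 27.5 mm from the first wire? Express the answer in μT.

Each long wire gives B = μ₀I/(2πd). Distances are d₁ = 0.0275 m and d₂ = 0.0123 m.
B₁ = 1.88×10⁻⁴ T, B₂ = 4.81×10⁻⁴ T.
Between parallel currents the two contributions point in opposite directions, so they subtract. B = |B₁ − B₂| = |1.88×10⁻⁴ − 4.81×10⁻⁴| = 2.93×10⁻⁴ T.

B ≈ 293 μT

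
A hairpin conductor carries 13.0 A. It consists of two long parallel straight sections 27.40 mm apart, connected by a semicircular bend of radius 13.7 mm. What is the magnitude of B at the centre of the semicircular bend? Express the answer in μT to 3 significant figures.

B ≈ 488 μT

The semicircular arc contributes B_arc = μ₀I·π/(4πR) = μ₀I/(4R) = 2.98×10⁻⁴ T.
Each semi-infinite lead is at perpendicular distance R = 0.0137 m from the centre, with the perpendicular foot at its near end, so it contributes μ₀I/(4πR); both point the same way, together 1.90×10⁻⁴ T.
Arc and leads all point the same direction: B = 2.98×10⁻⁴ + 1.90×10⁻⁴ = 4.88×10⁻⁴ T.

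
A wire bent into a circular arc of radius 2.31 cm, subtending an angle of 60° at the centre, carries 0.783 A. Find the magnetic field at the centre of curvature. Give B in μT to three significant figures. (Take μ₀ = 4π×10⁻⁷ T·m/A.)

B ≈ 3.55 μT

The Biot–Savart field of a circular arc at its centre is B = μ₀Iφ/(4πR), with φ = 1.047 rad.
B = (4π×10⁻⁷ × 0.783 × 1.047) / (4π × 0.0231) = 3.55×10⁻⁶ T.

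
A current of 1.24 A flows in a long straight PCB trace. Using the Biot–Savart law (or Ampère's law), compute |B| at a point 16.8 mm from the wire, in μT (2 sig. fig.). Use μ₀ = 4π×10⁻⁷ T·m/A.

B ≈ 15 μT

For an infinitely long straight wire, B = μ₀I/(2πd).
B = (4π×10⁻⁷ × 1.24) / (2π × 0.0168) = 1.48×10⁻⁵ T.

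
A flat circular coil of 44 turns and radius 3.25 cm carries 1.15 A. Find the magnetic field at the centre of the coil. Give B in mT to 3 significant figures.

B ≈ 0.978 mT

For an N-turn flat coil, B = Nμ₀I/(2R) with R = 0.0325 m.
B = 44 × 2.22×10⁻⁵ T = 9.78×10⁻⁴ T.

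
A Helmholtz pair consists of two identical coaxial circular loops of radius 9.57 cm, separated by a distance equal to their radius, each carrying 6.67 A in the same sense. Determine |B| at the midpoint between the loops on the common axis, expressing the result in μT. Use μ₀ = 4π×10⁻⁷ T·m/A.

B ≈ 62.7 μT

Each loop contributes B = μ₀IR²/[2(R²+z²)^(3/2)] on the axis, with z measured from that loop.
Loop 1 (z = 0.04785 m): B₁ = 3.13×10⁻⁵ T. Loop 2 (z = 0.04785 m): B₂ = 3.13×10⁻⁵ T.
The fields add: B = B₁ + B₂ = 6.27×10⁻⁵ T.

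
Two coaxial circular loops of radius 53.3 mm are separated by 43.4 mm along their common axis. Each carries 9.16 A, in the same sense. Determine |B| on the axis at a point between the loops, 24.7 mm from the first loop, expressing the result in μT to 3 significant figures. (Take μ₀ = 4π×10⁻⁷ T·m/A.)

B ≈ 171 μT

Each loop contributes B = μ₀IR²/[2(R²+z²)^(3/2)] on the axis, with z measured from that loop.
Loop 1 (z = 0.0247 m): B₁ = 8.07×10⁻⁵ T. Loop 2 (z = 0.0187 m): B₂ = 9.07×10⁻⁵ T.
The fields add: B = B₁ + B₂ = 1.71×10⁻⁴ T.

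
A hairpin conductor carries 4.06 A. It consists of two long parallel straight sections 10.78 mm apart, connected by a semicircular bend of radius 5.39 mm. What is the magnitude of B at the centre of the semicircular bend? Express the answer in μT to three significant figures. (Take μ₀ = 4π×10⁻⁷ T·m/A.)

The semicircular arc contributes B_arc = μ₀I·π/(4πR) = μ₀I/(4R) = 2.37×10⁻⁴ T.
Each semi-infinite lead is at perpendicular distance R = 0.00539 m from the centre, with the perpendicular foot at its near end, so it contributes μ₀I/(4πR); both point the same way, together 1.51×10⁻⁴ T.
Arc and leads all point the same direction: B = 2.37×10⁻⁴ + 1.51×10⁻⁴ = 3.87×10⁻⁴ T.

B ≈ 387 μT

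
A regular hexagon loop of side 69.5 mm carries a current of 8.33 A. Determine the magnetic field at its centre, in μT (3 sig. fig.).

B ≈ 83.0 μT

Each side is a finite straight segment at perpendicular distance d = a/(2 tan(π/6)) = 0.06019 m from the centre, with end-angles ±π/6.
One side contributes B₁ = (μ₀I/4πd)·2 sin(π/6) = 1.38×10⁻⁵ T.
All 6 sides add in the same direction: B = 6 × 1.38×10⁻⁵ = 8.30×10⁻⁵ T.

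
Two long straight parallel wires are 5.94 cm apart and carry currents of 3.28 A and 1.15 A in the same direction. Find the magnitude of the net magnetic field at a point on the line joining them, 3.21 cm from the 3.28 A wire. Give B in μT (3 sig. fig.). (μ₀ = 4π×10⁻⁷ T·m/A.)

Each long wire gives B = μ₀I/(2πd). Distances are d₁ = 0.0321 m and d₂ = 0.0273 m.
B₁ = 2.04×10⁻⁵ T, B₂ = 8.42×10⁻⁶ T.
Between parallel currents the two contributions point in opposite directions, so they subtract. B = |B₁ − B₂| = |2.04×10⁻⁵ − 8.42×10⁻⁶| = 1.20×10⁻⁵ T.

B ≈ 12.0 μT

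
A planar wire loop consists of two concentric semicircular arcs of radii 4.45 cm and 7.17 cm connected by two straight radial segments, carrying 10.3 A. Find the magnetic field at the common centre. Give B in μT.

The radial connectors point toward the centre, so dl × r̂ = 0 and they contribute nothing.
Each semicircle gives μ₀I/(4R): inner arc 7.27×10⁻⁵ T, outer arc 4.51×10⁻⁵ T.
The two arcs carry current in opposite angular senses, so their fields oppose: B = |7.27×10⁻⁵ − 4.51×10⁻⁵| = 2.76×10⁻⁵ T.

B ≈ 27.6 μT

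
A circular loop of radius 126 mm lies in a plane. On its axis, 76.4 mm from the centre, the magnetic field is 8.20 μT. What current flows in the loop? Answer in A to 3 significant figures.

On the axis of a loop, B = μ₀IR²/[2(R²+z²)^(3/2)], so I = 2B(R²+z²)^(3/2)/(μ₀R²).
R² + z² = 0.01588 + 0.005837 = 0.02171 m²; raised to 3/2 gives 3.20×10⁻³ m³.
I = 2 × 8.20×10⁻⁶ × 3.20×10⁻³ / (1.26×10⁻⁶ × 0.01588) = 2.63 A.

I ≈ 2.63 A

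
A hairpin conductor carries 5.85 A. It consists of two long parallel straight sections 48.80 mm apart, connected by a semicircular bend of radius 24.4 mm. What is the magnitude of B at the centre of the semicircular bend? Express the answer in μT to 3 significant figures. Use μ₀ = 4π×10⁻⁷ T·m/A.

B ≈ 123 μT

The semicircular arc contributes B_arc = μ₀I·π/(4πR) = μ₀I/(4R) = 7.53×10⁻⁵ T.
Each semi-infinite lead is at perpendicular distance R = 0.0244 m from the centre, with the perpendicular foot at its near end, so it contributes μ₀I/(4πR); both point the same way, together 4.80×10⁻⁵ T.
Arc and leads all point the same direction: B = 7.53×10⁻⁵ + 4.80×10⁻⁵ = 1.23×10⁻⁴ T.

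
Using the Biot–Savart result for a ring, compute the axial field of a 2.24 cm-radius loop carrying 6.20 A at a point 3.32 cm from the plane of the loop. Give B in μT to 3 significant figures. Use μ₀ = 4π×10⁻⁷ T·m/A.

On the axis of a circular loop, B = μ₀IR² / [2(R²+z²)^(3/2)].
R² + z² = (0.0224)² + (0.0332)² = 0.001604 m², and (R²+z²)^(3/2) = 6.42×10⁻⁵ m³.
B = (4π×10⁻⁷ × 6.20 × 0.0005018) / (2 × 6.42×10⁻⁵) = 3.04×10⁻⁵ T.

B ≈ 30.4 μT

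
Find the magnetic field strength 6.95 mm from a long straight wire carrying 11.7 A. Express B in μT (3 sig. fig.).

For an infinitely long straight wire, B = μ₀I/(2πd).
B = (4π×10⁻⁷ × 11.7) / (2π × 0.00695) = 3.37×10⁻⁴ T.

B ≈ 337 μT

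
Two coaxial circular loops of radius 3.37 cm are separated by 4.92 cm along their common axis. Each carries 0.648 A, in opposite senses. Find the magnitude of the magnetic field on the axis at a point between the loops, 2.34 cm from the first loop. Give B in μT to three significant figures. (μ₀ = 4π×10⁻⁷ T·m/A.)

B ≈ 0.647 μT

Each loop contributes B = μ₀IR²/[2(R²+z²)^(3/2)] on the axis, with z measured from that loop.
Loop 1 (z = 0.0234 m): B₁ = 6.70×10⁻⁶ T. Loop 2 (z = 0.0258 m): B₂ = 6.05×10⁻⁶ T.
The fields oppose: B = |B₁ − B₂| = 6.47×10⁻⁷ T.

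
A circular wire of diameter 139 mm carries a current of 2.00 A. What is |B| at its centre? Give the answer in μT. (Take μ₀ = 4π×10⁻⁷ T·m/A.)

At the centre of a circular loop the Biot–Savart law gives B = μ₀I/(2R) (so R = 0.0695 m).
B = (4π×10⁻⁷ × 2.00) / (2 × 0.0695) = 1.81×10⁻⁵ T.

B ≈ 18.1 μT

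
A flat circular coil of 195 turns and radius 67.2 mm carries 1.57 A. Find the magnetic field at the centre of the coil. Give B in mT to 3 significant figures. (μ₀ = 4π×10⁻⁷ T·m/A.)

B ≈ 2.86 mT

For an N-turn flat coil, B = Nμ₀I/(2R) with R = 0.0672 m.
B = 195 × 1.47×10⁻⁵ T = 2.86×10⁻³ T.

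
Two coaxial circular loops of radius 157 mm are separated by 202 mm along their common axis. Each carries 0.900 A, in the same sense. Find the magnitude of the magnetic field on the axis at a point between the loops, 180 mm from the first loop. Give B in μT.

Each loop contributes B = μ₀IR²/[2(R²+z²)^(3/2)] on the axis, with z measured from that loop.
Loop 1 (z = 0.18 m): B₁ = 1.02×10⁻⁶ T. Loop 2 (z = 0.022 m): B₂ = 3.50×10⁻⁶ T.
The fields add: B = B₁ + B₂ = 4.52×10⁻⁶ T.

B ≈ 4.52 μT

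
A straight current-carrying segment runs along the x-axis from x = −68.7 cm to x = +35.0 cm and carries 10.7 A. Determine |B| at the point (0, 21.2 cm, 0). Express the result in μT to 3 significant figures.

B ≈ 9.14 μT

For a finite straight segment, B = (μ₀I/4πd)(sinθ₁ + sinθ₂), where θ₁, θ₂ are the angles from the perpendicular to each end.
The perpendicular distance is d = 0.212 m; the end-offsets along the wire are a = 0.687 m and b = 0.35 m.
sinθ₁ = 0.687/√(0.687²+0.212²) = 0.9555; sinθ₂ = 0.35/√(0.35²+0.212²) = 0.8553.
B = (4π×10⁻⁷ × 10.7) / (4π × 0.212) × (0.9555 + 0.8553) = 9.14×10⁻⁶ T.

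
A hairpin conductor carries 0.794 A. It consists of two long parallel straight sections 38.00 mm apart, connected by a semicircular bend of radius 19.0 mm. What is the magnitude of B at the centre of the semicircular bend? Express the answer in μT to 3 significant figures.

The semicircular arc contributes B_arc = μ₀I·π/(4πR) = μ₀I/(4R) = 1.31×10⁻⁵ T.
Each semi-infinite lead is at perpendicular distance R = 0.019 m from the centre, with the perpendicular foot at its near end, so it contributes μ₀I/(4πR); both point the same way, together 8.36×10⁻⁶ T.
Arc and leads all point the same direction: B = 1.31×10⁻⁵ + 8.36×10⁻⁶ = 2.15×10⁻⁵ T.

B ≈ 21.5 μT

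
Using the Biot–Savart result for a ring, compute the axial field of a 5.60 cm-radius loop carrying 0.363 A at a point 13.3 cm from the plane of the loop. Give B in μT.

B ≈ 0.238 μT

On the axis of a circular loop, B = μ₀IR² / [2(R²+z²)^(3/2)].
R² + z² = (0.056)² + (0.133)² = 0.02083 m², and (R²+z²)^(3/2) = 3.01×10⁻³ m³.
B = (4π×10⁻⁷ × 0.363 × 0.003136) / (2 × 3.01×10⁻³) = 2.38×10⁻⁷ T.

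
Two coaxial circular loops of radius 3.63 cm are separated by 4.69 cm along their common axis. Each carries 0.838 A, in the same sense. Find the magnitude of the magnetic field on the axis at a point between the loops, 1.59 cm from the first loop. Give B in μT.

B ≈ 17.5 μT

Each loop contributes B = μ₀IR²/[2(R²+z²)^(3/2)] on the axis, with z measured from that loop.
Loop 1 (z = 0.0159 m): B₁ = 1.11×10⁻⁵ T. Loop 2 (z = 0.031 m): B₂ = 6.38×10⁻⁶ T.
The fields add: B = B₁ + B₂ = 1.75×10⁻⁵ T.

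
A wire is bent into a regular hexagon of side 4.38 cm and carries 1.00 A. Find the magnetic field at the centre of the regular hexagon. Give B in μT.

B ≈ 15.8 μT

Each side is a finite straight segment at perpendicular distance d = a/(2 tan(π/6)) = 0.03793 m from the centre, with end-angles ±π/6.
One side contributes B₁ = (μ₀I/4πd)·2 sin(π/6) = 2.64×10⁻⁶ T.
All 6 sides add in the same direction: B = 6 × 2.64×10⁻⁶ = 1.58×10⁻⁵ T.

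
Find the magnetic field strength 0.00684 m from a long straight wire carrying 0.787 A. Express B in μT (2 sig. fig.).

For an infinitely long straight wire, B = μ₀I/(2πd).
B = (4π×10⁻⁷ × 0.787) / (2π × 0.00684) = 2.30×10⁻⁵ T.

B ≈ 23 μT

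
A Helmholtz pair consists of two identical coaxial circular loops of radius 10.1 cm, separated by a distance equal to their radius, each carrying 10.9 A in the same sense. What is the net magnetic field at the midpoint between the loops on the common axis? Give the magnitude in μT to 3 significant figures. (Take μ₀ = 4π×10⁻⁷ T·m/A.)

Each loop contributes B = μ₀IR²/[2(R²+z²)^(3/2)] on the axis, with z measured from that loop.
Loop 1 (z = 0.0505 m): B₁ = 4.85×10⁻⁵ T. Loop 2 (z = 0.0505 m): B₂ = 4.85×10⁻⁵ T.
The fields add: B = B₁ + B₂ = 9.70×10⁻⁵ T.

B ≈ 97.0 μT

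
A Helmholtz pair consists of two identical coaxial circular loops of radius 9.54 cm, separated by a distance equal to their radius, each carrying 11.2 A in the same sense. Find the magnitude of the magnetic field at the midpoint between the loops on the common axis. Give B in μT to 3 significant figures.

Each loop contributes B = μ₀IR²/[2(R²+z²)^(3/2)] on the axis, with z measured from that loop.
Loop 1 (z = 0.0477 m): B₁ = 5.28×10⁻⁵ T. Loop 2 (z = 0.0477 m): B₂ = 5.28×10⁻⁵ T.
The fields add: B = B₁ + B₂ = 1.06×10⁻⁴ T.

B ≈ 106 μT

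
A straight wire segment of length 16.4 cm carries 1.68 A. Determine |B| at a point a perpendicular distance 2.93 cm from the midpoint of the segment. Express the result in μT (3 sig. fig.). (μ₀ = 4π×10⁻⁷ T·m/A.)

B ≈ 10.8 μT

For a finite straight segment, B = (μ₀I/4πd)(sinθ₁ + sinθ₂), where θ₁, θ₂ are the angles from the perpendicular to each end.
The perpendicular from the point meets the wire at its midpoint, so each end is L/2 = 0.082 m away along the wire.
sinθ₁ = 0.082/√(0.082²+0.0293²) = 0.9417; sinθ₂ = 0.082/√(0.082²+0.0293²) = 0.9417.
B = (4π×10⁻⁷ × 1.68) / (4π × 0.0293) × (0.9417 + 0.9417) = 1.08×10⁻⁵ T.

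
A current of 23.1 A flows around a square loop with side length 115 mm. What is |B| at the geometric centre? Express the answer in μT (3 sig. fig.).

Each side is a finite straight segment at perpendicular distance d = a/(2 tan(π/4)) = 0.0575 m from the centre, with end-angles ±π/4.
One side contributes B₁ = (μ₀I/4πd)·2 sin(π/4) = 5.68×10⁻⁵ T.
All 4 sides add in the same direction: B = 4 × 5.68×10⁻⁵ = 2.27×10⁻⁴ T.

B ≈ 227 μT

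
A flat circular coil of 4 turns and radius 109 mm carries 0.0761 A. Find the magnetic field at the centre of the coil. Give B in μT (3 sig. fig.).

For an N-turn flat coil, B = Nμ₀I/(2R) with R = 0.109 m.
B = 4 × 4.39×10⁻⁷ T = 1.75×10⁻⁶ T.

B ≈ 1.75 μT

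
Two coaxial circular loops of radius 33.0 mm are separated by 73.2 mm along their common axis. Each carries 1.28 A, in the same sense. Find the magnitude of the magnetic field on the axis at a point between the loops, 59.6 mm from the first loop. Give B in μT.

Each loop contributes B = μ₀IR²/[2(R²+z²)^(3/2)] on the axis, with z measured from that loop.
Loop 1 (z = 0.0596 m): B₁ = 2.77×10⁻⁶ T. Loop 2 (z = 0.0136 m): B₂ = 1.93×10⁻⁵ T.
The fields add: B = B₁ + B₂ = 2.20×10⁻⁵ T.

B ≈ 22.0 μT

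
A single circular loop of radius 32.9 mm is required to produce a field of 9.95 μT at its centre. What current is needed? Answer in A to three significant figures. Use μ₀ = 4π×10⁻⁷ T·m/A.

At the centre of a circular loop B = μ₀I/(2R), so I = 2RB/μ₀.
With R = 0.0329 m, I = 2 × 0.0329 × 9.95×10⁻⁶ / (4π×10⁻⁷) = 0.521 A.

I ≈ 0.521 A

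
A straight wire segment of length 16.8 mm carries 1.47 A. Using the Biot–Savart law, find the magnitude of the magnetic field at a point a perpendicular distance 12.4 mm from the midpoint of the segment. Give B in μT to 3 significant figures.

B ≈ 13.3 μT

For a finite straight segment, B = (μ₀I/4πd)(sinθ₁ + sinθ₂), where θ₁, θ₂ are the angles from the perpendicular to each end.
The perpendicular from the point meets the wire at its midpoint, so each end is L/2 = 0.0084 m away along the wire.
sinθ₁ = 0.0084/√(0.0084²+0.0124²) = 0.5608; sinθ₂ = 0.0084/√(0.0084²+0.0124²) = 0.5608.
B = (4π×10⁻⁷ × 1.47) / (4π × 0.0124) × (0.5608 + 0.5608) = 1.33×10⁻⁵ T.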